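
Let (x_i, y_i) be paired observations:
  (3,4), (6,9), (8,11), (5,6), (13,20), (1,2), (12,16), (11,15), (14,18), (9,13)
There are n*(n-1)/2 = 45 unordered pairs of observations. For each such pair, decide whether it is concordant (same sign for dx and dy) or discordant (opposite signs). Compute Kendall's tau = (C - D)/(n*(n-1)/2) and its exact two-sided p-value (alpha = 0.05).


Step 1: Enumerate the 45 unordered pairs (i,j) with i<j and classify each by sign(x_j-x_i) * sign(y_j-y_i).
  (1,2):dx=+3,dy=+5->C; (1,3):dx=+5,dy=+7->C; (1,4):dx=+2,dy=+2->C; (1,5):dx=+10,dy=+16->C
  (1,6):dx=-2,dy=-2->C; (1,7):dx=+9,dy=+12->C; (1,8):dx=+8,dy=+11->C; (1,9):dx=+11,dy=+14->C
  (1,10):dx=+6,dy=+9->C; (2,3):dx=+2,dy=+2->C; (2,4):dx=-1,dy=-3->C; (2,5):dx=+7,dy=+11->C
  (2,6):dx=-5,dy=-7->C; (2,7):dx=+6,dy=+7->C; (2,8):dx=+5,dy=+6->C; (2,9):dx=+8,dy=+9->C
  (2,10):dx=+3,dy=+4->C; (3,4):dx=-3,dy=-5->C; (3,5):dx=+5,dy=+9->C; (3,6):dx=-7,dy=-9->C
  (3,7):dx=+4,dy=+5->C; (3,8):dx=+3,dy=+4->C; (3,9):dx=+6,dy=+7->C; (3,10):dx=+1,dy=+2->C
  (4,5):dx=+8,dy=+14->C; (4,6):dx=-4,dy=-4->C; (4,7):dx=+7,dy=+10->C; (4,8):dx=+6,dy=+9->C
  (4,9):dx=+9,dy=+12->C; (4,10):dx=+4,dy=+7->C; (5,6):dx=-12,dy=-18->C; (5,7):dx=-1,dy=-4->C
  (5,8):dx=-2,dy=-5->C; (5,9):dx=+1,dy=-2->D; (5,10):dx=-4,dy=-7->C; (6,7):dx=+11,dy=+14->C
  (6,8):dx=+10,dy=+13->C; (6,9):dx=+13,dy=+16->C; (6,10):dx=+8,dy=+11->C; (7,8):dx=-1,dy=-1->C
  (7,9):dx=+2,dy=+2->C; (7,10):dx=-3,dy=-3->C; (8,9):dx=+3,dy=+3->C; (8,10):dx=-2,dy=-2->C
  (9,10):dx=-5,dy=-5->C
Step 2: C = 44, D = 1, total pairs = 45.
Step 3: tau = (C - D)/(n(n-1)/2) = (44 - 1)/45 = 0.955556.
Step 4: Exact two-sided p-value (enumerate n! = 3628800 permutations of y under H0): p = 0.000006.
Step 5: alpha = 0.05. reject H0.

tau_b = 0.9556 (C=44, D=1), p = 0.000006, reject H0.


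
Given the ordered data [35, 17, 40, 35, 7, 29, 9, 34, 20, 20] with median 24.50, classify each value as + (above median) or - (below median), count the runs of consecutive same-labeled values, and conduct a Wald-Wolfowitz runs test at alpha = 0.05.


Step 1: Compute median = 24.50; label A = above, B = below.
Labels in order: ABAABABABB  (n_A = 5, n_B = 5)
Step 2: Count runs R = 8.
Step 3: Under H0 (random ordering), E[R] = 2*n_A*n_B/(n_A+n_B) + 1 = 2*5*5/10 + 1 = 6.0000.
        Var[R] = 2*n_A*n_B*(2*n_A*n_B - n_A - n_B) / ((n_A+n_B)^2 * (n_A+n_B-1)) = 2000/900 = 2.2222.
        SD[R] = 1.4907.
Step 4: Continuity-corrected z = (R - 0.5 - E[R]) / SD[R] = (8 - 0.5 - 6.0000) / 1.4907 = 1.0062.
Step 5: Two-sided p-value via normal approximation = 2*(1 - Phi(|z|)) = 0.314305.
Step 6: alpha = 0.05. fail to reject H0.

R = 8, z = 1.0062, p = 0.314305, fail to reject H0.


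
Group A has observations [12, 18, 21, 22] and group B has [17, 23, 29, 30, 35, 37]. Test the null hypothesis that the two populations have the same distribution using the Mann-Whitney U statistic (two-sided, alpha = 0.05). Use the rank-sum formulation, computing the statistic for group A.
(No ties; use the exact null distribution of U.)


Step 1: Combine and sort all 10 observations; assign midranks.
sorted (value, group): (12,X), (17,Y), (18,X), (21,X), (22,X), (23,Y), (29,Y), (30,Y), (35,Y), (37,Y)
ranks: 12->1, 17->2, 18->3, 21->4, 22->5, 23->6, 29->7, 30->8, 35->9, 37->10
Step 2: Rank sum for X: R1 = 1 + 3 + 4 + 5 = 13.
Step 3: U_X = R1 - n1(n1+1)/2 = 13 - 4*5/2 = 13 - 10 = 3.
       U_Y = n1*n2 - U_X = 24 - 3 = 21.
Step 4: No ties, so the exact null distribution of U (based on enumerating the C(10,4) = 210 equally likely rank assignments) gives the two-sided p-value.
Step 5: p-value = 0.066667; compare to alpha = 0.05. fail to reject H0.

U_X = 3, p = 0.066667, fail to reject H0 at alpha = 0.05.


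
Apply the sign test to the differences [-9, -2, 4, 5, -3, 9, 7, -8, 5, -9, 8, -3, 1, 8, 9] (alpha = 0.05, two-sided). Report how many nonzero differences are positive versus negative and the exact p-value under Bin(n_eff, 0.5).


Step 1: Discard zero differences. Original n = 15; n_eff = number of nonzero differences = 15.
Nonzero differences (with sign): -9, -2, +4, +5, -3, +9, +7, -8, +5, -9, +8, -3, +1, +8, +9
Step 2: Count signs: positive = 9, negative = 6.
Step 3: Under H0: P(positive) = 0.5, so the number of positives S ~ Bin(15, 0.5).
Step 4: Two-sided exact p-value = sum of Bin(15,0.5) probabilities at or below the observed probability = 0.607239.
Step 5: alpha = 0.05. fail to reject H0.

n_eff = 15, pos = 9, neg = 6, p = 0.607239, fail to reject H0.


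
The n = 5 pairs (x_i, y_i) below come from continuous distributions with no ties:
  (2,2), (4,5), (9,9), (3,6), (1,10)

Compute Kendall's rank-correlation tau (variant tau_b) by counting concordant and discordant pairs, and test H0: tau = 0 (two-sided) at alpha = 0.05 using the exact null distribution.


Step 1: Enumerate the 10 unordered pairs (i,j) with i<j and classify each by sign(x_j-x_i) * sign(y_j-y_i).
  (1,2):dx=+2,dy=+3->C; (1,3):dx=+7,dy=+7->C; (1,4):dx=+1,dy=+4->C; (1,5):dx=-1,dy=+8->D
  (2,3):dx=+5,dy=+4->C; (2,4):dx=-1,dy=+1->D; (2,5):dx=-3,dy=+5->D; (3,4):dx=-6,dy=-3->C
  (3,5):dx=-8,dy=+1->D; (4,5):dx=-2,dy=+4->D
Step 2: C = 5, D = 5, total pairs = 10.
Step 3: tau = (C - D)/(n(n-1)/2) = (5 - 5)/10 = 0.000000.
Step 4: Exact two-sided p-value (enumerate n! = 120 permutations of y under H0): p = 1.000000.
Step 5: alpha = 0.05. fail to reject H0.

tau_b = 0.0000 (C=5, D=5), p = 1.000000, fail to reject H0.


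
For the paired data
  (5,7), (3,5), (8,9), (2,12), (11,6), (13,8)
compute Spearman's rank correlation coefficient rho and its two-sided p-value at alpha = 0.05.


Step 1: Rank x and y separately (midranks; no ties here).
rank(x): 5->3, 3->2, 8->4, 2->1, 11->5, 13->6
rank(y): 7->3, 5->1, 9->5, 12->6, 6->2, 8->4
Step 2: d_i = R_x(i) - R_y(i); compute d_i^2.
  (3-3)^2=0, (2-1)^2=1, (4-5)^2=1, (1-6)^2=25, (5-2)^2=9, (6-4)^2=4
sum(d^2) = 40.
Step 3: rho = 1 - 6*40 / (6*(6^2 - 1)) = 1 - 240/210 = -0.142857.
Step 4: Under H0, t = rho * sqrt((n-2)/(1-rho^2)) = -0.2887 ~ t(4).
Step 5: Two-sided p-value from the t-distribution with 4 df = 0.787172.
Step 6: alpha = 0.05. fail to reject H0.

rho = -0.1429, p = 0.787172, fail to reject H0 at alpha = 0.05.


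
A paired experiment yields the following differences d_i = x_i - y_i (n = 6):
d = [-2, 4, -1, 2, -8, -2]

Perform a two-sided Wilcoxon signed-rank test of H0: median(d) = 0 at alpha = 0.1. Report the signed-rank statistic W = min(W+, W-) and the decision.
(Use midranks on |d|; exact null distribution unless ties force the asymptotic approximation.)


Step 1: Drop any zero differences (none here) and take |d_i|.
|d| = [2, 4, 1, 2, 8, 2]
Step 2: Midrank |d_i| (ties get averaged ranks).
ranks: |2|->3, |4|->5, |1|->1, |2|->3, |8|->6, |2|->3
Step 3: Attach original signs; sum ranks with positive sign and with negative sign.
W+ = 5 + 3 = 8
W- = 3 + 1 + 6 + 3 = 13
(Check: W+ + W- = 21 should equal n(n+1)/2 = 21.)
Step 4: Test statistic W = min(W+, W-) = 8.
Step 5: Ties in |d|, so use the tie-corrected normal approximation.
        E[W] = n(n+1)/4 = 6*7/4 = 10.5.
        Tie groups: |d|=2 (t=3); sum(t^3 - t) = 24.
        Var[W] = n(n+1)(2n+1)/24 - sum(t^3-t)/48 = 546/24 - 24/48 = 22.25.
        z = (W - E[W]) / sqrt(Var[W]) = (8 - 10.5) / 4.7170 = -0.5300.
        Two-sided p = 2*Phi(z) = 0.596113.
Step 6: alpha = 0.1. fail to reject H0.

W+ = 8, W- = 13, W = min = 8, p = 0.596113, fail to reject H0.


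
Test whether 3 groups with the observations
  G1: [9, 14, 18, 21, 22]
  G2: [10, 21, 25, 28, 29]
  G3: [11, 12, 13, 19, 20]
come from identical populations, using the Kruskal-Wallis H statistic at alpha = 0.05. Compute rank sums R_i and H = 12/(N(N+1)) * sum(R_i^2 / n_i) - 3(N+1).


Step 1: Combine all N = 15 observations and assign midranks.
sorted (value, group, rank): (9,G1,1), (10,G2,2), (11,G3,3), (12,G3,4), (13,G3,5), (14,G1,6), (18,G1,7), (19,G3,8), (20,G3,9), (21,G1,10.5), (21,G2,10.5), (22,G1,12), (25,G2,13), (28,G2,14), (29,G2,15)
Step 2: Sum ranks within each group.
R_1 = 36.5 (n_1 = 5)
R_2 = 54.5 (n_2 = 5)
R_3 = 29 (n_3 = 5)
Step 3: H = 12/(N(N+1)) * sum(R_i^2/n_i) - 3(N+1)
     = 12/(15*16) * (36.5^2/5 + 54.5^2/5 + 29^2/5) - 3*16
     = 0.050000 * 1028.7 - 48
     = 3.435000.
Step 4: Ties present; correction factor C = 1 - 6/(15^3 - 15) = 0.998214. Corrected H = 3.435000 / 0.998214 = 3.441145.
Step 5: Under H0, H ~ chi^2(2); p-value = 0.178964.
Step 6: alpha = 0.05. fail to reject H0.

H = 3.4411, df = 2, p = 0.178964, fail to reject H0.


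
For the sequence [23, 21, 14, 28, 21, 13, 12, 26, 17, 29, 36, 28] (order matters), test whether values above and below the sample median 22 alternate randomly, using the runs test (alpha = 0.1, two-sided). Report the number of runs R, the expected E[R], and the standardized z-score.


Step 1: Compute median = 22; label A = above, B = below.
Labels in order: ABBABBBABAAA  (n_A = 6, n_B = 6)
Step 2: Count runs R = 7.
Step 3: Under H0 (random ordering), E[R] = 2*n_A*n_B/(n_A+n_B) + 1 = 2*6*6/12 + 1 = 7.0000.
        Var[R] = 2*n_A*n_B*(2*n_A*n_B - n_A - n_B) / ((n_A+n_B)^2 * (n_A+n_B-1)) = 4320/1584 = 2.7273.
        SD[R] = 1.6514.
Step 4: R = E[R], so z = 0 with no continuity correction.
Step 5: Two-sided p-value via normal approximation = 2*(1 - Phi(|z|)) = 1.000000.
Step 6: alpha = 0.1. fail to reject H0.

R = 7, z = 0.0000, p = 1.000000, fail to reject H0.


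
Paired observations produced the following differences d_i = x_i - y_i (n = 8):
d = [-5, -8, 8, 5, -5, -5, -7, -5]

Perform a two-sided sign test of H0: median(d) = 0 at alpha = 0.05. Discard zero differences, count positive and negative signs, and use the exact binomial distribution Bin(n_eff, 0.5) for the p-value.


Step 1: Discard zero differences. Original n = 8; n_eff = number of nonzero differences = 8.
Nonzero differences (with sign): -5, -8, +8, +5, -5, -5, -7, -5
Step 2: Count signs: positive = 2, negative = 6.
Step 3: Under H0: P(positive) = 0.5, so the number of positives S ~ Bin(8, 0.5).
Step 4: Two-sided exact p-value = sum of Bin(8,0.5) probabilities at or below the observed probability = 0.289062.
Step 5: alpha = 0.05. fail to reject H0.

n_eff = 8, pos = 2, neg = 6, p = 0.289062, fail to reject H0.


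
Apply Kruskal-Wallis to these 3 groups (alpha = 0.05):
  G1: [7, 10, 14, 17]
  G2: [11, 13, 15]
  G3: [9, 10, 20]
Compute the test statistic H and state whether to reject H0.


Step 1: Combine all N = 10 observations and assign midranks.
sorted (value, group, rank): (7,G1,1), (9,G3,2), (10,G1,3.5), (10,G3,3.5), (11,G2,5), (13,G2,6), (14,G1,7), (15,G2,8), (17,G1,9), (20,G3,10)
Step 2: Sum ranks within each group.
R_1 = 20.5 (n_1 = 4)
R_2 = 19 (n_2 = 3)
R_3 = 15.5 (n_3 = 3)
Step 3: H = 12/(N(N+1)) * sum(R_i^2/n_i) - 3(N+1)
     = 12/(10*11) * (20.5^2/4 + 19^2/3 + 15.5^2/3) - 3*11
     = 0.109091 * 305.479 - 33
     = 0.325000.
Step 4: Ties present; correction factor C = 1 - 6/(10^3 - 10) = 0.993939. Corrected H = 0.325000 / 0.993939 = 0.326982.
Step 5: Under H0, H ~ chi^2(2); p-value = 0.849174.
Step 6: alpha = 0.05. fail to reject H0.

H = 0.3270, df = 2, p = 0.849174, fail to reject H0.


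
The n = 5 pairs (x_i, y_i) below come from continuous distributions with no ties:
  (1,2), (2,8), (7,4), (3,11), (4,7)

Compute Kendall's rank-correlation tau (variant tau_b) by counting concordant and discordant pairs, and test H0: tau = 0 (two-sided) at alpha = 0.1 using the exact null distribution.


Step 1: Enumerate the 10 unordered pairs (i,j) with i<j and classify each by sign(x_j-x_i) * sign(y_j-y_i).
  (1,2):dx=+1,dy=+6->C; (1,3):dx=+6,dy=+2->C; (1,4):dx=+2,dy=+9->C; (1,5):dx=+3,dy=+5->C
  (2,3):dx=+5,dy=-4->D; (2,4):dx=+1,dy=+3->C; (2,5):dx=+2,dy=-1->D; (3,4):dx=-4,dy=+7->D
  (3,5):dx=-3,dy=+3->D; (4,5):dx=+1,dy=-4->D
Step 2: C = 5, D = 5, total pairs = 10.
Step 3: tau = (C - D)/(n(n-1)/2) = (5 - 5)/10 = 0.000000.
Step 4: Exact two-sided p-value (enumerate n! = 120 permutations of y under H0): p = 1.000000.
Step 5: alpha = 0.1. fail to reject H0.

tau_b = 0.0000 (C=5, D=5), p = 1.000000, fail to reject H0.


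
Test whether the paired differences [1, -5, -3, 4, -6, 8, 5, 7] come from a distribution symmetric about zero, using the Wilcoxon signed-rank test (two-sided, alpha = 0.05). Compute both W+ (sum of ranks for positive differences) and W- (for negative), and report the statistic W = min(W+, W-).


Step 1: Drop any zero differences (none here) and take |d_i|.
|d| = [1, 5, 3, 4, 6, 8, 5, 7]
Step 2: Midrank |d_i| (ties get averaged ranks).
ranks: |1|->1, |5|->4.5, |3|->2, |4|->3, |6|->6, |8|->8, |5|->4.5, |7|->7
Step 3: Attach original signs; sum ranks with positive sign and with negative sign.
W+ = 1 + 3 + 8 + 4.5 + 7 = 23.5
W- = 4.5 + 2 + 6 = 12.5
(Check: W+ + W- = 36 should equal n(n+1)/2 = 36.)
Step 4: Test statistic W = min(W+, W-) = 12.5.
Step 5: Ties in |d|, so use the tie-corrected normal approximation.
        E[W] = n(n+1)/4 = 8*9/4 = 18.
        Tie groups: |d|=5 (t=2); sum(t^3 - t) = 6.
        Var[W] = n(n+1)(2n+1)/24 - sum(t^3-t)/48 = 1224/24 - 6/48 = 50.875.
        z = (W - E[W]) / sqrt(Var[W]) = (12.5 - 18) / 7.1327 = -0.7711.
        Two-sided p = 2*Phi(z) = 0.440648.
Step 6: alpha = 0.05. fail to reject H0.

W+ = 23.5, W- = 12.5, W = min = 12.5, p = 0.440648, fail to reject H0.


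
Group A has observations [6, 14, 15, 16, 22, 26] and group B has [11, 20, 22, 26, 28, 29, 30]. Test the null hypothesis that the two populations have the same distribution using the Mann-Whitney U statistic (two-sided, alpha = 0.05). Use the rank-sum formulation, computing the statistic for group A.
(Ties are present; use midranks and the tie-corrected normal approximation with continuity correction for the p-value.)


Step 1: Combine and sort all 13 observations; assign midranks.
sorted (value, group): (6,X), (11,Y), (14,X), (15,X), (16,X), (20,Y), (22,X), (22,Y), (26,X), (26,Y), (28,Y), (29,Y), (30,Y)
ranks: 6->1, 11->2, 14->3, 15->4, 16->5, 20->6, 22->7.5, 22->7.5, 26->9.5, 26->9.5, 28->11, 29->12, 30->13
Step 2: Rank sum for X: R1 = 1 + 3 + 4 + 5 + 7.5 + 9.5 = 30.
Step 3: U_X = R1 - n1(n1+1)/2 = 30 - 6*7/2 = 30 - 21 = 9.
       U_Y = n1*n2 - U_X = 42 - 9 = 33.
Step 4: Ties are present, so use the tie-corrected normal approximation (with continuity correction) for the p-value.
Step 5: p-value = 0.099478; compare to alpha = 0.05. fail to reject H0.

U_X = 9, p = 0.099478, fail to reject H0 at alpha = 0.05.


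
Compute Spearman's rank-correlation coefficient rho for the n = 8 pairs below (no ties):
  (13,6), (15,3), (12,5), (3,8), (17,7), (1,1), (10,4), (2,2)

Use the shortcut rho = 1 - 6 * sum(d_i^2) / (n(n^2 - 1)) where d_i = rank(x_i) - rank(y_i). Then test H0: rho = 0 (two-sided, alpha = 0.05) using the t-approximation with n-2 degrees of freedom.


Step 1: Rank x and y separately (midranks; no ties here).
rank(x): 13->6, 15->7, 12->5, 3->3, 17->8, 1->1, 10->4, 2->2
rank(y): 6->6, 3->3, 5->5, 8->8, 7->7, 1->1, 4->4, 2->2
Step 2: d_i = R_x(i) - R_y(i); compute d_i^2.
  (6-6)^2=0, (7-3)^2=16, (5-5)^2=0, (3-8)^2=25, (8-7)^2=1, (1-1)^2=0, (4-4)^2=0, (2-2)^2=0
sum(d^2) = 42.
Step 3: rho = 1 - 6*42 / (8*(8^2 - 1)) = 1 - 252/504 = 0.500000.
Step 4: Under H0, t = rho * sqrt((n-2)/(1-rho^2)) = 1.4142 ~ t(6).
Step 5: Two-sided p-value from the t-distribution with 6 df = 0.207031.
Step 6: alpha = 0.05. fail to reject H0.

rho = 0.5000, p = 0.207031, fail to reject H0 at alpha = 0.05.


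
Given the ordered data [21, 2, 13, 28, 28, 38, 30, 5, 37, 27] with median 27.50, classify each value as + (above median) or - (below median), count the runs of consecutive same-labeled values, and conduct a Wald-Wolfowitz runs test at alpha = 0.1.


Step 1: Compute median = 27.50; label A = above, B = below.
Labels in order: BBBAAAABAB  (n_A = 5, n_B = 5)
Step 2: Count runs R = 5.
Step 3: Under H0 (random ordering), E[R] = 2*n_A*n_B/(n_A+n_B) + 1 = 2*5*5/10 + 1 = 6.0000.
        Var[R] = 2*n_A*n_B*(2*n_A*n_B - n_A - n_B) / ((n_A+n_B)^2 * (n_A+n_B-1)) = 2000/900 = 2.2222.
        SD[R] = 1.4907.
Step 4: Continuity-corrected z = (R + 0.5 - E[R]) / SD[R] = (5 + 0.5 - 6.0000) / 1.4907 = -0.3354.
Step 5: Two-sided p-value via normal approximation = 2*(1 - Phi(|z|)) = 0.737316.
Step 6: alpha = 0.1. fail to reject H0.

R = 5, z = -0.3354, p = 0.737316, fail to reject H0.


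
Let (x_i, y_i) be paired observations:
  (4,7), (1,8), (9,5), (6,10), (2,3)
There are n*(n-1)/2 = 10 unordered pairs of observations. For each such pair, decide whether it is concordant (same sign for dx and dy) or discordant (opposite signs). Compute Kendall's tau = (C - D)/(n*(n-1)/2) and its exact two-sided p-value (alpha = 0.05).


Step 1: Enumerate the 10 unordered pairs (i,j) with i<j and classify each by sign(x_j-x_i) * sign(y_j-y_i).
  (1,2):dx=-3,dy=+1->D; (1,3):dx=+5,dy=-2->D; (1,4):dx=+2,dy=+3->C; (1,5):dx=-2,dy=-4->C
  (2,3):dx=+8,dy=-3->D; (2,4):dx=+5,dy=+2->C; (2,5):dx=+1,dy=-5->D; (3,4):dx=-3,dy=+5->D
  (3,5):dx=-7,dy=-2->C; (4,5):dx=-4,dy=-7->C
Step 2: C = 5, D = 5, total pairs = 10.
Step 3: tau = (C - D)/(n(n-1)/2) = (5 - 5)/10 = 0.000000.
Step 4: Exact two-sided p-value (enumerate n! = 120 permutations of y under H0): p = 1.000000.
Step 5: alpha = 0.05. fail to reject H0.

tau_b = 0.0000 (C=5, D=5), p = 1.000000, fail to reject H0.


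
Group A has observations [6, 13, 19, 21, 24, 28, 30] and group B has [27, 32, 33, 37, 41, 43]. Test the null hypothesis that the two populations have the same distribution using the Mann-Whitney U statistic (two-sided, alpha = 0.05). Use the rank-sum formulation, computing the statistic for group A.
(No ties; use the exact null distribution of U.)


Step 1: Combine and sort all 13 observations; assign midranks.
sorted (value, group): (6,X), (13,X), (19,X), (21,X), (24,X), (27,Y), (28,X), (30,X), (32,Y), (33,Y), (37,Y), (41,Y), (43,Y)
ranks: 6->1, 13->2, 19->3, 21->4, 24->5, 27->6, 28->7, 30->8, 32->9, 33->10, 37->11, 41->12, 43->13
Step 2: Rank sum for X: R1 = 1 + 2 + 3 + 4 + 5 + 7 + 8 = 30.
Step 3: U_X = R1 - n1(n1+1)/2 = 30 - 7*8/2 = 30 - 28 = 2.
       U_Y = n1*n2 - U_X = 42 - 2 = 40.
Step 4: No ties, so the exact null distribution of U (based on enumerating the C(13,7) = 1716 equally likely rank assignments) gives the two-sided p-value.
Step 5: p-value = 0.004662; compare to alpha = 0.05. reject H0.

U_X = 2, p = 0.004662, reject H0 at alpha = 0.05.


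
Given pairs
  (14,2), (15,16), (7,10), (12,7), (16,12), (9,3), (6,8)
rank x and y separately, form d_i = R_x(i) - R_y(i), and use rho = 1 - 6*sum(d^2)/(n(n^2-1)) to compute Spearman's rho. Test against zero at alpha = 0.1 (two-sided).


Step 1: Rank x and y separately (midranks; no ties here).
rank(x): 14->5, 15->6, 7->2, 12->4, 16->7, 9->3, 6->1
rank(y): 2->1, 16->7, 10->5, 7->3, 12->6, 3->2, 8->4
Step 2: d_i = R_x(i) - R_y(i); compute d_i^2.
  (5-1)^2=16, (6-7)^2=1, (2-5)^2=9, (4-3)^2=1, (7-6)^2=1, (3-2)^2=1, (1-4)^2=9
sum(d^2) = 38.
Step 3: rho = 1 - 6*38 / (7*(7^2 - 1)) = 1 - 228/336 = 0.321429.
Step 4: Under H0, t = rho * sqrt((n-2)/(1-rho^2)) = 0.7590 ~ t(5).
Step 5: Two-sided p-value from the t-distribution with 5 df = 0.482072.
Step 6: alpha = 0.1. fail to reject H0.

rho = 0.3214, p = 0.482072, fail to reject H0 at alpha = 0.1.


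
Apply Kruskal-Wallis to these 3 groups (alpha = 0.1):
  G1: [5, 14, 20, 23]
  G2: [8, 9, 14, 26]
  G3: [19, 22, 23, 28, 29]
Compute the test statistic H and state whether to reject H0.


Step 1: Combine all N = 13 observations and assign midranks.
sorted (value, group, rank): (5,G1,1), (8,G2,2), (9,G2,3), (14,G1,4.5), (14,G2,4.5), (19,G3,6), (20,G1,7), (22,G3,8), (23,G1,9.5), (23,G3,9.5), (26,G2,11), (28,G3,12), (29,G3,13)
Step 2: Sum ranks within each group.
R_1 = 22 (n_1 = 4)
R_2 = 20.5 (n_2 = 4)
R_3 = 48.5 (n_3 = 5)
Step 3: H = 12/(N(N+1)) * sum(R_i^2/n_i) - 3(N+1)
     = 12/(13*14) * (22^2/4 + 20.5^2/4 + 48.5^2/5) - 3*14
     = 0.065934 * 696.513 - 42
     = 3.923901.
Step 4: Ties present; correction factor C = 1 - 12/(13^3 - 13) = 0.994505. Corrected H = 3.923901 / 0.994505 = 3.945580.
Step 5: Under H0, H ~ chi^2(2); p-value = 0.139068.
Step 6: alpha = 0.1. fail to reject H0.

H = 3.9456, df = 2, p = 0.139068, fail to reject H0.


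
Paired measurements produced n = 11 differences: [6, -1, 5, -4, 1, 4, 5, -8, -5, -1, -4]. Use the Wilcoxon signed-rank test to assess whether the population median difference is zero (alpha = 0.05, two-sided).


Step 1: Drop any zero differences (none here) and take |d_i|.
|d| = [6, 1, 5, 4, 1, 4, 5, 8, 5, 1, 4]
Step 2: Midrank |d_i| (ties get averaged ranks).
ranks: |6|->10, |1|->2, |5|->8, |4|->5, |1|->2, |4|->5, |5|->8, |8|->11, |5|->8, |1|->2, |4|->5
Step 3: Attach original signs; sum ranks with positive sign and with negative sign.
W+ = 10 + 8 + 2 + 5 + 8 = 33
W- = 2 + 5 + 11 + 8 + 2 + 5 = 33
(Check: W+ + W- = 66 should equal n(n+1)/2 = 66.)
Step 4: Test statistic W = min(W+, W-) = 33.
Step 5: Ties in |d|, so use the tie-corrected normal approximation.
        E[W] = n(n+1)/4 = 11*12/4 = 33.
        Tie groups: |d|=1 (t=3), |d|=4 (t=3), |d|=5 (t=3); sum(t^3 - t) = 72.
        Var[W] = n(n+1)(2n+1)/24 - sum(t^3-t)/48 = 3036/24 - 72/48 = 125.
        z = (W - E[W]) / sqrt(Var[W]) = (33 - 33) / 11.1803 = 0.0000.
        Two-sided p = 2*Phi(z) = 1.000000.
Step 6: alpha = 0.05. fail to reject H0.

W+ = 33, W- = 33, W = min = 33, p = 1.000000, fail to reject H0.


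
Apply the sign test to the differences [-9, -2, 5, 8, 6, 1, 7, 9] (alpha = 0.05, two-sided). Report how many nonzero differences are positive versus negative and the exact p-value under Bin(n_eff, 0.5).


Step 1: Discard zero differences. Original n = 8; n_eff = number of nonzero differences = 8.
Nonzero differences (with sign): -9, -2, +5, +8, +6, +1, +7, +9
Step 2: Count signs: positive = 6, negative = 2.
Step 3: Under H0: P(positive) = 0.5, so the number of positives S ~ Bin(8, 0.5).
Step 4: Two-sided exact p-value = sum of Bin(8,0.5) probabilities at or below the observed probability = 0.289062.
Step 5: alpha = 0.05. fail to reject H0.

n_eff = 8, pos = 6, neg = 2, p = 0.289062, fail to reject H0.


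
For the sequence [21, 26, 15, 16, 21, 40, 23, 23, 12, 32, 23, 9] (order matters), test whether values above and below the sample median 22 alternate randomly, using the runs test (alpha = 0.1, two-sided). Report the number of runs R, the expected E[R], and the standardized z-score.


Step 1: Compute median = 22; label A = above, B = below.
Labels in order: BABBBAAABAAB  (n_A = 6, n_B = 6)
Step 2: Count runs R = 7.
Step 3: Under H0 (random ordering), E[R] = 2*n_A*n_B/(n_A+n_B) + 1 = 2*6*6/12 + 1 = 7.0000.
        Var[R] = 2*n_A*n_B*(2*n_A*n_B - n_A - n_B) / ((n_A+n_B)^2 * (n_A+n_B-1)) = 4320/1584 = 2.7273.
        SD[R] = 1.6514.
Step 4: R = E[R], so z = 0 with no continuity correction.
Step 5: Two-sided p-value via normal approximation = 2*(1 - Phi(|z|)) = 1.000000.
Step 6: alpha = 0.1. fail to reject H0.

R = 7, z = 0.0000, p = 1.000000, fail to reject H0.


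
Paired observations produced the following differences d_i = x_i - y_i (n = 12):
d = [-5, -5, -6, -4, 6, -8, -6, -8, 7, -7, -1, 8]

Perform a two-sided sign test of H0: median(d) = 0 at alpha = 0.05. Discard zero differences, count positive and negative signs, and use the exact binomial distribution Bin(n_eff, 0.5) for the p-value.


Step 1: Discard zero differences. Original n = 12; n_eff = number of nonzero differences = 12.
Nonzero differences (with sign): -5, -5, -6, -4, +6, -8, -6, -8, +7, -7, -1, +8
Step 2: Count signs: positive = 3, negative = 9.
Step 3: Under H0: P(positive) = 0.5, so the number of positives S ~ Bin(12, 0.5).
Step 4: Two-sided exact p-value = sum of Bin(12,0.5) probabilities at or below the observed probability = 0.145996.
Step 5: alpha = 0.05. fail to reject H0.

n_eff = 12, pos = 3, neg = 9, p = 0.145996, fail to reject H0.


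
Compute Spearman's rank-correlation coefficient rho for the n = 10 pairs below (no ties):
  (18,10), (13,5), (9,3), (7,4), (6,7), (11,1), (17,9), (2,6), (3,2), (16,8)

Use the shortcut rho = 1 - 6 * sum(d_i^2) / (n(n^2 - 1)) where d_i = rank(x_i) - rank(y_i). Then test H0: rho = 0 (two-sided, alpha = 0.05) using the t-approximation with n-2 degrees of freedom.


Step 1: Rank x and y separately (midranks; no ties here).
rank(x): 18->10, 13->7, 9->5, 7->4, 6->3, 11->6, 17->9, 2->1, 3->2, 16->8
rank(y): 10->10, 5->5, 3->3, 4->4, 7->7, 1->1, 9->9, 6->6, 2->2, 8->8
Step 2: d_i = R_x(i) - R_y(i); compute d_i^2.
  (10-10)^2=0, (7-5)^2=4, (5-3)^2=4, (4-4)^2=0, (3-7)^2=16, (6-1)^2=25, (9-9)^2=0, (1-6)^2=25, (2-2)^2=0, (8-8)^2=0
sum(d^2) = 74.
Step 3: rho = 1 - 6*74 / (10*(10^2 - 1)) = 1 - 444/990 = 0.551515.
Step 4: Under H0, t = rho * sqrt((n-2)/(1-rho^2)) = 1.8700 ~ t(8).
Step 5: Two-sided p-value from the t-distribution with 8 df = 0.098401.
Step 6: alpha = 0.05. fail to reject H0.

rho = 0.5515, p = 0.098401, fail to reject H0 at alpha = 0.05.


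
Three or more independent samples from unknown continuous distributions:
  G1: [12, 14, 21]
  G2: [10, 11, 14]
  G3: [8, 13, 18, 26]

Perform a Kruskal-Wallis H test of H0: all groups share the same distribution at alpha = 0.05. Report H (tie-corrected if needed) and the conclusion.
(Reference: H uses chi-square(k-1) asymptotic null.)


Step 1: Combine all N = 10 observations and assign midranks.
sorted (value, group, rank): (8,G3,1), (10,G2,2), (11,G2,3), (12,G1,4), (13,G3,5), (14,G1,6.5), (14,G2,6.5), (18,G3,8), (21,G1,9), (26,G3,10)
Step 2: Sum ranks within each group.
R_1 = 19.5 (n_1 = 3)
R_2 = 11.5 (n_2 = 3)
R_3 = 24 (n_3 = 4)
Step 3: H = 12/(N(N+1)) * sum(R_i^2/n_i) - 3(N+1)
     = 12/(10*11) * (19.5^2/3 + 11.5^2/3 + 24^2/4) - 3*11
     = 0.109091 * 314.833 - 33
     = 1.345455.
Step 4: Ties present; correction factor C = 1 - 6/(10^3 - 10) = 0.993939. Corrected H = 1.345455 / 0.993939 = 1.353659.
Step 5: Under H0, H ~ chi^2(2); p-value = 0.508226.
Step 6: alpha = 0.05. fail to reject H0.

H = 1.3537, df = 2, p = 0.508226, fail to reject H0.


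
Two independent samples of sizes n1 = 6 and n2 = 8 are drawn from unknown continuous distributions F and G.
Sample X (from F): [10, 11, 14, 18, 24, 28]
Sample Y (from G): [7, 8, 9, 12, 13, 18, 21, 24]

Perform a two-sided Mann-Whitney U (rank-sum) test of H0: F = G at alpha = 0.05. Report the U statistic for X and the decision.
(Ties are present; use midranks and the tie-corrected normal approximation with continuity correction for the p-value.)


Step 1: Combine and sort all 14 observations; assign midranks.
sorted (value, group): (7,Y), (8,Y), (9,Y), (10,X), (11,X), (12,Y), (13,Y), (14,X), (18,X), (18,Y), (21,Y), (24,X), (24,Y), (28,X)
ranks: 7->1, 8->2, 9->3, 10->4, 11->5, 12->6, 13->7, 14->8, 18->9.5, 18->9.5, 21->11, 24->12.5, 24->12.5, 28->14
Step 2: Rank sum for X: R1 = 4 + 5 + 8 + 9.5 + 12.5 + 14 = 53.
Step 3: U_X = R1 - n1(n1+1)/2 = 53 - 6*7/2 = 53 - 21 = 32.
       U_Y = n1*n2 - U_X = 48 - 32 = 16.
Step 4: Ties are present, so use the tie-corrected normal approximation (with continuity correction) for the p-value.
Step 5: p-value = 0.331857; compare to alpha = 0.05. fail to reject H0.

U_X = 32, p = 0.331857, fail to reject H0 at alpha = 0.05.


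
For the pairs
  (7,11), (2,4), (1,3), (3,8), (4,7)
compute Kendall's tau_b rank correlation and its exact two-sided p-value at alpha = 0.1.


Step 1: Enumerate the 10 unordered pairs (i,j) with i<j and classify each by sign(x_j-x_i) * sign(y_j-y_i).
  (1,2):dx=-5,dy=-7->C; (1,3):dx=-6,dy=-8->C; (1,4):dx=-4,dy=-3->C; (1,5):dx=-3,dy=-4->C
  (2,3):dx=-1,dy=-1->C; (2,4):dx=+1,dy=+4->C; (2,5):dx=+2,dy=+3->C; (3,4):dx=+2,dy=+5->C
  (3,5):dx=+3,dy=+4->C; (4,5):dx=+1,dy=-1->D
Step 2: C = 9, D = 1, total pairs = 10.
Step 3: tau = (C - D)/(n(n-1)/2) = (9 - 1)/10 = 0.800000.
Step 4: Exact two-sided p-value (enumerate n! = 120 permutations of y under H0): p = 0.083333.
Step 5: alpha = 0.1. reject H0.

tau_b = 0.8000 (C=9, D=1), p = 0.083333, reject H0.


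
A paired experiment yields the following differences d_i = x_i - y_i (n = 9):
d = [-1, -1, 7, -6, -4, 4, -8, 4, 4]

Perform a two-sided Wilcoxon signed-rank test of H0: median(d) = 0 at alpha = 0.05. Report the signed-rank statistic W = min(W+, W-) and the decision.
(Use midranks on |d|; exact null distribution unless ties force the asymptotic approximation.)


Step 1: Drop any zero differences (none here) and take |d_i|.
|d| = [1, 1, 7, 6, 4, 4, 8, 4, 4]
Step 2: Midrank |d_i| (ties get averaged ranks).
ranks: |1|->1.5, |1|->1.5, |7|->8, |6|->7, |4|->4.5, |4|->4.5, |8|->9, |4|->4.5, |4|->4.5
Step 3: Attach original signs; sum ranks with positive sign and with negative sign.
W+ = 8 + 4.5 + 4.5 + 4.5 = 21.5
W- = 1.5 + 1.5 + 7 + 4.5 + 9 = 23.5
(Check: W+ + W- = 45 should equal n(n+1)/2 = 45.)
Step 4: Test statistic W = min(W+, W-) = 21.5.
Step 5: Ties in |d|, so use the tie-corrected normal approximation.
        E[W] = n(n+1)/4 = 9*10/4 = 22.5.
        Tie groups: |d|=1 (t=2), |d|=4 (t=4); sum(t^3 - t) = 66.
        Var[W] = n(n+1)(2n+1)/24 - sum(t^3-t)/48 = 1710/24 - 66/48 = 69.875.
        z = (W - E[W]) / sqrt(Var[W]) = (21.5 - 22.5) / 8.3591 = -0.1196.
        Two-sided p = 2*Phi(z) = 0.904776.
Step 6: alpha = 0.05. fail to reject H0.

W+ = 21.5, W- = 23.5, W = min = 21.5, p = 0.904776, fail to reject H0.


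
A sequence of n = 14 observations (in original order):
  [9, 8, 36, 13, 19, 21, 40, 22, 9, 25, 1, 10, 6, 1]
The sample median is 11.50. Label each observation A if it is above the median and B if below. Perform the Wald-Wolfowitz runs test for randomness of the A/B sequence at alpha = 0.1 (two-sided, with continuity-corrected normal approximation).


Step 1: Compute median = 11.50; label A = above, B = below.
Labels in order: BBAAAAAABABBBB  (n_A = 7, n_B = 7)
Step 2: Count runs R = 5.
Step 3: Under H0 (random ordering), E[R] = 2*n_A*n_B/(n_A+n_B) + 1 = 2*7*7/14 + 1 = 8.0000.
        Var[R] = 2*n_A*n_B*(2*n_A*n_B - n_A - n_B) / ((n_A+n_B)^2 * (n_A+n_B-1)) = 8232/2548 = 3.2308.
        SD[R] = 1.7974.
Step 4: Continuity-corrected z = (R + 0.5 - E[R]) / SD[R] = (5 + 0.5 - 8.0000) / 1.7974 = -1.3909.
Step 5: Two-sided p-value via normal approximation = 2*(1 - Phi(|z|)) = 0.164264.
Step 6: alpha = 0.1. fail to reject H0.

R = 5, z = -1.3909, p = 0.164264, fail to reject H0.


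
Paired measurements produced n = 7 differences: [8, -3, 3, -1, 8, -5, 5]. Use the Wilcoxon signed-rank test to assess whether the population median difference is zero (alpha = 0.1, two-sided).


Step 1: Drop any zero differences (none here) and take |d_i|.
|d| = [8, 3, 3, 1, 8, 5, 5]
Step 2: Midrank |d_i| (ties get averaged ranks).
ranks: |8|->6.5, |3|->2.5, |3|->2.5, |1|->1, |8|->6.5, |5|->4.5, |5|->4.5
Step 3: Attach original signs; sum ranks with positive sign and with negative sign.
W+ = 6.5 + 2.5 + 6.5 + 4.5 = 20
W- = 2.5 + 1 + 4.5 = 8
(Check: W+ + W- = 28 should equal n(n+1)/2 = 28.)
Step 4: Test statistic W = min(W+, W-) = 8.
Step 5: Ties in |d|, so use the tie-corrected normal approximation.
        E[W] = n(n+1)/4 = 7*8/4 = 14.
        Tie groups: |d|=3 (t=2), |d|=5 (t=2), |d|=8 (t=2); sum(t^3 - t) = 18.
        Var[W] = n(n+1)(2n+1)/24 - sum(t^3-t)/48 = 840/24 - 18/48 = 34.625.
        z = (W - E[W]) / sqrt(Var[W]) = (8 - 14) / 5.8843 = -1.0197.
        Two-sided p = 2*Phi(z) = 0.307889.
Step 6: alpha = 0.1. fail to reject H0.

W+ = 20, W- = 8, W = min = 8, p = 0.307889, fail to reject H0.


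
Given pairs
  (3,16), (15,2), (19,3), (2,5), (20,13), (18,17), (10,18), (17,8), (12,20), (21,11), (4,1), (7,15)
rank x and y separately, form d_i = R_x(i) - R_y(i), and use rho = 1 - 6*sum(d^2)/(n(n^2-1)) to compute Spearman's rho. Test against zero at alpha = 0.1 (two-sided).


Step 1: Rank x and y separately (midranks; no ties here).
rank(x): 3->2, 15->7, 19->10, 2->1, 20->11, 18->9, 10->5, 17->8, 12->6, 21->12, 4->3, 7->4
rank(y): 16->9, 2->2, 3->3, 5->4, 13->7, 17->10, 18->11, 8->5, 20->12, 11->6, 1->1, 15->8
Step 2: d_i = R_x(i) - R_y(i); compute d_i^2.
  (2-9)^2=49, (7-2)^2=25, (10-3)^2=49, (1-4)^2=9, (11-7)^2=16, (9-10)^2=1, (5-11)^2=36, (8-5)^2=9, (6-12)^2=36, (12-6)^2=36, (3-1)^2=4, (4-8)^2=16
sum(d^2) = 286.
Step 3: rho = 1 - 6*286 / (12*(12^2 - 1)) = 1 - 1716/1716 = 0.000000.
Step 4: Under H0, t = rho * sqrt((n-2)/(1-rho^2)) = 0.0000 ~ t(10).
Step 5: Two-sided p-value from the t-distribution with 10 df = 1.000000.
Step 6: alpha = 0.1. fail to reject H0.

rho = 0.0000, p = 1.000000, fail to reject H0 at alpha = 0.1.


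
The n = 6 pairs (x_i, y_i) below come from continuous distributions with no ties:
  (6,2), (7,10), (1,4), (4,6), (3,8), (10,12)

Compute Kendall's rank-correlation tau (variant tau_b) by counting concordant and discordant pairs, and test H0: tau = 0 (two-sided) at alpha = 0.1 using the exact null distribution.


Step 1: Enumerate the 15 unordered pairs (i,j) with i<j and classify each by sign(x_j-x_i) * sign(y_j-y_i).
  (1,2):dx=+1,dy=+8->C; (1,3):dx=-5,dy=+2->D; (1,4):dx=-2,dy=+4->D; (1,5):dx=-3,dy=+6->D
  (1,6):dx=+4,dy=+10->C; (2,3):dx=-6,dy=-6->C; (2,4):dx=-3,dy=-4->C; (2,5):dx=-4,dy=-2->C
  (2,6):dx=+3,dy=+2->C; (3,4):dx=+3,dy=+2->C; (3,5):dx=+2,dy=+4->C; (3,6):dx=+9,dy=+8->C
  (4,5):dx=-1,dy=+2->D; (4,6):dx=+6,dy=+6->C; (5,6):dx=+7,dy=+4->C
Step 2: C = 11, D = 4, total pairs = 15.
Step 3: tau = (C - D)/(n(n-1)/2) = (11 - 4)/15 = 0.466667.
Step 4: Exact two-sided p-value (enumerate n! = 720 permutations of y under H0): p = 0.272222.
Step 5: alpha = 0.1. fail to reject H0.

tau_b = 0.4667 (C=11, D=4), p = 0.272222, fail to reject H0.


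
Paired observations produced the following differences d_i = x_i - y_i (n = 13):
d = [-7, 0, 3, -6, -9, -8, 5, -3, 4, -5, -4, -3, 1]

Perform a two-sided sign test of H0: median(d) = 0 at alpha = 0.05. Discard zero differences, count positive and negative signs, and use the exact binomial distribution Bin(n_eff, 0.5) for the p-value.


Step 1: Discard zero differences. Original n = 13; n_eff = number of nonzero differences = 12.
Nonzero differences (with sign): -7, +3, -6, -9, -8, +5, -3, +4, -5, -4, -3, +1
Step 2: Count signs: positive = 4, negative = 8.
Step 3: Under H0: P(positive) = 0.5, so the number of positives S ~ Bin(12, 0.5).
Step 4: Two-sided exact p-value = sum of Bin(12,0.5) probabilities at or below the observed probability = 0.387695.
Step 5: alpha = 0.05. fail to reject H0.

n_eff = 12, pos = 4, neg = 8, p = 0.387695, fail to reject H0.


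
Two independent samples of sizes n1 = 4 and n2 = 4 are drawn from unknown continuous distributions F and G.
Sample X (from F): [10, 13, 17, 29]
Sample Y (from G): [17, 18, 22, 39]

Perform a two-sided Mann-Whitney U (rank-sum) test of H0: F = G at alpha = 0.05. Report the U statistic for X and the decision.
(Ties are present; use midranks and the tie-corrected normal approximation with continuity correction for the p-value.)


Step 1: Combine and sort all 8 observations; assign midranks.
sorted (value, group): (10,X), (13,X), (17,X), (17,Y), (18,Y), (22,Y), (29,X), (39,Y)
ranks: 10->1, 13->2, 17->3.5, 17->3.5, 18->5, 22->6, 29->7, 39->8
Step 2: Rank sum for X: R1 = 1 + 2 + 3.5 + 7 = 13.5.
Step 3: U_X = R1 - n1(n1+1)/2 = 13.5 - 4*5/2 = 13.5 - 10 = 3.5.
       U_Y = n1*n2 - U_X = 16 - 3.5 = 12.5.
Step 4: Ties are present, so use the tie-corrected normal approximation (with continuity correction) for the p-value.
Step 5: p-value = 0.245383; compare to alpha = 0.05. fail to reject H0.

U_X = 3.5, p = 0.245383, fail to reject H0 at alpha = 0.05.


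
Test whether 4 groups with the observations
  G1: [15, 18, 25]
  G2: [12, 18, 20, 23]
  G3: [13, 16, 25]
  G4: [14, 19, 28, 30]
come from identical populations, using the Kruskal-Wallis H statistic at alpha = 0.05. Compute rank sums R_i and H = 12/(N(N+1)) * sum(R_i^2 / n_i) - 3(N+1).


Step 1: Combine all N = 14 observations and assign midranks.
sorted (value, group, rank): (12,G2,1), (13,G3,2), (14,G4,3), (15,G1,4), (16,G3,5), (18,G1,6.5), (18,G2,6.5), (19,G4,8), (20,G2,9), (23,G2,10), (25,G1,11.5), (25,G3,11.5), (28,G4,13), (30,G4,14)
Step 2: Sum ranks within each group.
R_1 = 22 (n_1 = 3)
R_2 = 26.5 (n_2 = 4)
R_3 = 18.5 (n_3 = 3)
R_4 = 38 (n_4 = 4)
Step 3: H = 12/(N(N+1)) * sum(R_i^2/n_i) - 3(N+1)
     = 12/(14*15) * (22^2/3 + 26.5^2/4 + 18.5^2/3 + 38^2/4) - 3*15
     = 0.057143 * 811.979 - 45
     = 1.398810.
Step 4: Ties present; correction factor C = 1 - 12/(14^3 - 14) = 0.995604. Corrected H = 1.398810 / 0.995604 = 1.404985.
Step 5: Under H0, H ~ chi^2(3); p-value = 0.704367.
Step 6: alpha = 0.05. fail to reject H0.

H = 1.4050, df = 3, p = 0.704367, fail to reject H0.


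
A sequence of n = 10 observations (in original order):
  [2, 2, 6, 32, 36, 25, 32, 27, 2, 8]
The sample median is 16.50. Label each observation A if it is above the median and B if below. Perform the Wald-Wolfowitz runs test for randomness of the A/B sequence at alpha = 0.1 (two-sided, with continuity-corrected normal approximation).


Step 1: Compute median = 16.50; label A = above, B = below.
Labels in order: BBBAAAAABB  (n_A = 5, n_B = 5)
Step 2: Count runs R = 3.
Step 3: Under H0 (random ordering), E[R] = 2*n_A*n_B/(n_A+n_B) + 1 = 2*5*5/10 + 1 = 6.0000.
        Var[R] = 2*n_A*n_B*(2*n_A*n_B - n_A - n_B) / ((n_A+n_B)^2 * (n_A+n_B-1)) = 2000/900 = 2.2222.
        SD[R] = 1.4907.
Step 4: Continuity-corrected z = (R + 0.5 - E[R]) / SD[R] = (3 + 0.5 - 6.0000) / 1.4907 = -1.6771.
Step 5: Two-sided p-value via normal approximation = 2*(1 - Phi(|z|)) = 0.093533.
Step 6: alpha = 0.1. reject H0.

R = 3, z = -1.6771, p = 0.093533, reject H0.


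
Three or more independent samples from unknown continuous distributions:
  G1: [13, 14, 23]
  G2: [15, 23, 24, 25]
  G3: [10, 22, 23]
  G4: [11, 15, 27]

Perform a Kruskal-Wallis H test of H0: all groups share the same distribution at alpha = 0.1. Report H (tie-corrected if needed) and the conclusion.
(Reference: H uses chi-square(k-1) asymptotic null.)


Step 1: Combine all N = 13 observations and assign midranks.
sorted (value, group, rank): (10,G3,1), (11,G4,2), (13,G1,3), (14,G1,4), (15,G2,5.5), (15,G4,5.5), (22,G3,7), (23,G1,9), (23,G2,9), (23,G3,9), (24,G2,11), (25,G2,12), (27,G4,13)
Step 2: Sum ranks within each group.
R_1 = 16 (n_1 = 3)
R_2 = 37.5 (n_2 = 4)
R_3 = 17 (n_3 = 3)
R_4 = 20.5 (n_4 = 3)
Step 3: H = 12/(N(N+1)) * sum(R_i^2/n_i) - 3(N+1)
     = 12/(13*14) * (16^2/3 + 37.5^2/4 + 17^2/3 + 20.5^2/3) - 3*14
     = 0.065934 * 673.312 - 42
     = 2.394231.
Step 4: Ties present; correction factor C = 1 - 30/(13^3 - 13) = 0.986264. Corrected H = 2.394231 / 0.986264 = 2.427577.
Step 5: Under H0, H ~ chi^2(3); p-value = 0.488522.
Step 6: alpha = 0.1. fail to reject H0.

H = 2.4276, df = 3, p = 0.488522, fail to reject H0.


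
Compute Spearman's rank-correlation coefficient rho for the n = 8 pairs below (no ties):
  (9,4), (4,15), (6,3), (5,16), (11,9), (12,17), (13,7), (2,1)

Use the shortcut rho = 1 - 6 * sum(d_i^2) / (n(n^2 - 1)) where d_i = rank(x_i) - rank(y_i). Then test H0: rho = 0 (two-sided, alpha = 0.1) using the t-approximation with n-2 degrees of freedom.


Step 1: Rank x and y separately (midranks; no ties here).
rank(x): 9->5, 4->2, 6->4, 5->3, 11->6, 12->7, 13->8, 2->1
rank(y): 4->3, 15->6, 3->2, 16->7, 9->5, 17->8, 7->4, 1->1
Step 2: d_i = R_x(i) - R_y(i); compute d_i^2.
  (5-3)^2=4, (2-6)^2=16, (4-2)^2=4, (3-7)^2=16, (6-5)^2=1, (7-8)^2=1, (8-4)^2=16, (1-1)^2=0
sum(d^2) = 58.
Step 3: rho = 1 - 6*58 / (8*(8^2 - 1)) = 1 - 348/504 = 0.309524.
Step 4: Under H0, t = rho * sqrt((n-2)/(1-rho^2)) = 0.7973 ~ t(6).
Step 5: Two-sided p-value from the t-distribution with 6 df = 0.455645.
Step 6: alpha = 0.1. fail to reject H0.

rho = 0.3095, p = 0.455645, fail to reject H0 at alpha = 0.1.


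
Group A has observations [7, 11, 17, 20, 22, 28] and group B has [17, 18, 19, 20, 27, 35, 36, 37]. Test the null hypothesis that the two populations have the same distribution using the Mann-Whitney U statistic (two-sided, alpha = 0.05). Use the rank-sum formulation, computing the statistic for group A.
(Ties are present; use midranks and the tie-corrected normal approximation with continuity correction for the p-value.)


Step 1: Combine and sort all 14 observations; assign midranks.
sorted (value, group): (7,X), (11,X), (17,X), (17,Y), (18,Y), (19,Y), (20,X), (20,Y), (22,X), (27,Y), (28,X), (35,Y), (36,Y), (37,Y)
ranks: 7->1, 11->2, 17->3.5, 17->3.5, 18->5, 19->6, 20->7.5, 20->7.5, 22->9, 27->10, 28->11, 35->12, 36->13, 37->14
Step 2: Rank sum for X: R1 = 1 + 2 + 3.5 + 7.5 + 9 + 11 = 34.
Step 3: U_X = R1 - n1(n1+1)/2 = 34 - 6*7/2 = 34 - 21 = 13.
       U_Y = n1*n2 - U_X = 48 - 13 = 35.
Step 4: Ties are present, so use the tie-corrected normal approximation (with continuity correction) for the p-value.
Step 5: p-value = 0.174295; compare to alpha = 0.05. fail to reject H0.

U_X = 13, p = 0.174295, fail to reject H0 at alpha = 0.05.
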